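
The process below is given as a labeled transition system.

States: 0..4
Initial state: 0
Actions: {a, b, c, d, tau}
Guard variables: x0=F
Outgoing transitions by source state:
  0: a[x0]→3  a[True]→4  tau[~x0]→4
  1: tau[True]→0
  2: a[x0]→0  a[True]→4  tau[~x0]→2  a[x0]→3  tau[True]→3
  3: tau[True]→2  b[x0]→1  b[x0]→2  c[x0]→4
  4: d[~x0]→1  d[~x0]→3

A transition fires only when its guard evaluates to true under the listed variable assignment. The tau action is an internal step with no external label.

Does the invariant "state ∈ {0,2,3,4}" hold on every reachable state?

Safe = {0,2,3,4}
R = {0,1,2,3,4}
  0: ok
  1: outside
  2: ok
  3: ok
  4: ok
reach 1 via a·d — violates

Answer: INVARIANT VIOLATED at state 1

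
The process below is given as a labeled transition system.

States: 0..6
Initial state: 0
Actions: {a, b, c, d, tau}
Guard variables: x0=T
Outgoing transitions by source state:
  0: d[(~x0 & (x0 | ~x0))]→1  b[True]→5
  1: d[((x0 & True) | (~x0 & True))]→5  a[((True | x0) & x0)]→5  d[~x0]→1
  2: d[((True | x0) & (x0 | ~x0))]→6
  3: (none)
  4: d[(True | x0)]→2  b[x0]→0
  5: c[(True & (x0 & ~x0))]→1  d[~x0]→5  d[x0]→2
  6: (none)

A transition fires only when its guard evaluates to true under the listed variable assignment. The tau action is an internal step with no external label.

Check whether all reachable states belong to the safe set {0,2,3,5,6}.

Safe = {0,2,3,5,6}
Reach set: {0,2,5,6}
  0: ok
  2: ok
  5: ok
  6: ok

Answer: INVARIANT HOLDS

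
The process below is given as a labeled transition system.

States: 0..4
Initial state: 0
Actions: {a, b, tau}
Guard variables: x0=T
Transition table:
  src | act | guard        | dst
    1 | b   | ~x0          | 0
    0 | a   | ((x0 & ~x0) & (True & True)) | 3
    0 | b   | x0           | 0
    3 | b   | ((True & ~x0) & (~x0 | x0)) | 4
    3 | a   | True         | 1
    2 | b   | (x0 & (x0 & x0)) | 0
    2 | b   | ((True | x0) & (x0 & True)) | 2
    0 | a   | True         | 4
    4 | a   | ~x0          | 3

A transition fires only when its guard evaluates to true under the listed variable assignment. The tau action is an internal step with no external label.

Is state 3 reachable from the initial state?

Answer: UNREACHABLE

Working:
5 transition(s) survive guard evaluation.
depth 0: {0}
depth 1: {4}  cumulative {0,4}
Reachable = {0,4}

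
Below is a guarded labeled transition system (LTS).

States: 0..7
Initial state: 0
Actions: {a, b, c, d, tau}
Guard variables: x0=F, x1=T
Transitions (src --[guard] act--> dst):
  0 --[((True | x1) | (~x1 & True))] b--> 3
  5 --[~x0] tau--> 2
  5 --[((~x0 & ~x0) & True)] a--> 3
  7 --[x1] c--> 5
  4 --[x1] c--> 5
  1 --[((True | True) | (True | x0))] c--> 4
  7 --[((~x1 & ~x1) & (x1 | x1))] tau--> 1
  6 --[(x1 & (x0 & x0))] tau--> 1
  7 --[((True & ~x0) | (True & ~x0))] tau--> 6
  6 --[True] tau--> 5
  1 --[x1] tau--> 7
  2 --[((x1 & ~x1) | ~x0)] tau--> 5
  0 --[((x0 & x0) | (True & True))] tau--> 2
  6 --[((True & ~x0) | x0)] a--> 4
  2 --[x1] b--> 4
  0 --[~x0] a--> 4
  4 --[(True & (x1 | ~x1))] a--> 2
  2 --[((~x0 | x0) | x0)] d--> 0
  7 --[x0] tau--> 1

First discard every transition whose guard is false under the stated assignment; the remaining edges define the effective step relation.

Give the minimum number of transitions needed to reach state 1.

BFS to 1:
  Layer 0: {0}
  Layer 1: {2,3,4}
  Layer 2: {5}
1 never appears.

Answer: UNREACHABLE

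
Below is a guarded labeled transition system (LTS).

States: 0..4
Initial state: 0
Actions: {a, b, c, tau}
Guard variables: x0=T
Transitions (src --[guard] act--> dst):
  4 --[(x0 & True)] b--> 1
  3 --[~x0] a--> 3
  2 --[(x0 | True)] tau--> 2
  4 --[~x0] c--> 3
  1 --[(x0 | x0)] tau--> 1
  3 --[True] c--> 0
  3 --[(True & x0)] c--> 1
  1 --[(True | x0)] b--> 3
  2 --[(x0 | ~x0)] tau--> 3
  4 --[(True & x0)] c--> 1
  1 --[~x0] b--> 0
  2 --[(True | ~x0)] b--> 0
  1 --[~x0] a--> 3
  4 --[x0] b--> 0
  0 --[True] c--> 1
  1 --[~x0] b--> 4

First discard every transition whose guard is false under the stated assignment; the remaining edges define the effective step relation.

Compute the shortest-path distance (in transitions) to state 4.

BFS to 4:
  L0 = {0}
  L1 = {1}
  L2 = {3}
4 never appears.

Answer: UNREACHABLE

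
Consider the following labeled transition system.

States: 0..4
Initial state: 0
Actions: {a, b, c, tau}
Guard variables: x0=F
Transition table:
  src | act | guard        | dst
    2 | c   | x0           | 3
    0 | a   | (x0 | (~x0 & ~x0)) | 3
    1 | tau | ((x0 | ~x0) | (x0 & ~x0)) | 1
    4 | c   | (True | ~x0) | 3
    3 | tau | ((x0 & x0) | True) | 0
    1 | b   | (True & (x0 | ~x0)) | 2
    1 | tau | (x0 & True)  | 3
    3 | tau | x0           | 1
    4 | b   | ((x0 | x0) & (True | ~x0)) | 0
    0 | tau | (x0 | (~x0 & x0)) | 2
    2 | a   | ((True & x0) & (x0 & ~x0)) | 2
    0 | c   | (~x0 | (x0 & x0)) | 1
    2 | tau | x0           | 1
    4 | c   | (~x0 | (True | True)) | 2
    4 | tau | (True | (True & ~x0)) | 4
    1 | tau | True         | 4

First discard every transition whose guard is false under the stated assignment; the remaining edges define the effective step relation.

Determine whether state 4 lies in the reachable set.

Answer: REACHABLE

Trace:
After dropping false guards: 9 live edges.
depth 0: {0}
depth 1: {1,3}  now seen {0,1,3}
depth 2: {2,4}  now seen {0,1,2,3,4}
Reach set: {0,1,2,3,4}
Path to 4: c·tau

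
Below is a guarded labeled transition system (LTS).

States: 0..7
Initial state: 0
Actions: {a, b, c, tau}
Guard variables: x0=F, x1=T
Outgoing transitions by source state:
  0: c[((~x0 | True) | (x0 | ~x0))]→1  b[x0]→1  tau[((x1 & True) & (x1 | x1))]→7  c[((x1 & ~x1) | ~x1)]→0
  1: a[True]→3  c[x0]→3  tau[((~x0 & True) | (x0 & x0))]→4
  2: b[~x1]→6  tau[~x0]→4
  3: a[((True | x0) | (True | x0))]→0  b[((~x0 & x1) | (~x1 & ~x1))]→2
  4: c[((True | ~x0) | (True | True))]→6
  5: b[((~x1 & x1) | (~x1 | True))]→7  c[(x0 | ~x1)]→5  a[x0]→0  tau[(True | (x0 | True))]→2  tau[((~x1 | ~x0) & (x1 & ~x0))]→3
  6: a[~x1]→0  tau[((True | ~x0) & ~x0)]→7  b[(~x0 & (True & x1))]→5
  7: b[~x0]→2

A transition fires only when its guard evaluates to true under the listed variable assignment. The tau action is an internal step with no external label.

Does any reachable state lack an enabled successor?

Reachable = {0,1,2,3,4,5,6,7}
  0: c→1  tau→7  [2 exit(s)]
  1: a→3  tau→4  [2 exit(s)]
  2: tau→4  [1 exit(s)]
  3: a→0  b→2  [2 exit(s)]
  4: c→6  [1 exit(s)]
  5: b→7  tau→2  tau→3  [3 exit(s)]
  6: b→5  tau→7  [2 exit(s)]
  7: b→2  [1 exit(s)]

Answer: DEADLOCK-FREE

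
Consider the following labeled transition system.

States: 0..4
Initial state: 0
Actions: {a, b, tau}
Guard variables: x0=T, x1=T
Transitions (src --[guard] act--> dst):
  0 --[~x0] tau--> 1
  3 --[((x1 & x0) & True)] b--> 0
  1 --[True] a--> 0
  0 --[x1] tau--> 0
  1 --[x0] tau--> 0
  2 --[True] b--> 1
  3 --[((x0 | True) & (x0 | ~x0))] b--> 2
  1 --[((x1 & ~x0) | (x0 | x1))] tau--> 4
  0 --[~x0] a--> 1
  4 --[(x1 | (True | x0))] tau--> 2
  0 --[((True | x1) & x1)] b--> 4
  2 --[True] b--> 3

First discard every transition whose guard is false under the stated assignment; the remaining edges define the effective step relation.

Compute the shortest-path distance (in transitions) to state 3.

Answer: 3

Analysis:
BFS to 3:
  depth 0: {0}
  depth 1: {4}
  depth 2: {2}
  depth 3: {1,3}
first hit 3 at d=3 via b·tau·b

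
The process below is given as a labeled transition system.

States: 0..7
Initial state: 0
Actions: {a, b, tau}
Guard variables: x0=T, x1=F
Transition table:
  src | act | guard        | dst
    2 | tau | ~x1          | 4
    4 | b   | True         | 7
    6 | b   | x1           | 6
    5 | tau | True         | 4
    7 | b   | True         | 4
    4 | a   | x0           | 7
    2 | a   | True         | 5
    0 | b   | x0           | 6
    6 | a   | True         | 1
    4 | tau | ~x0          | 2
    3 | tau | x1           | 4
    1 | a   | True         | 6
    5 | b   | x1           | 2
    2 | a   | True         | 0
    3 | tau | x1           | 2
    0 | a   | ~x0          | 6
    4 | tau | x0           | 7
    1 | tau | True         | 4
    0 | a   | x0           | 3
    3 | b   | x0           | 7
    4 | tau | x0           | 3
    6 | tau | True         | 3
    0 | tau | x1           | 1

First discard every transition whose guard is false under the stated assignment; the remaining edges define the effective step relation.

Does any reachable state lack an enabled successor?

R = {0,1,3,4,6,7}
  0: a→3  b→6  [2 out]
  1: a→6  tau→4  [2 out]
  3: b→7  [1 out]
  4: a→7  b→7  tau→3  tau→7  [4 out]
  6: a→1  tau→3  [2 out]
  7: b→4  [1 out]

Answer: DEADLOCK-FREE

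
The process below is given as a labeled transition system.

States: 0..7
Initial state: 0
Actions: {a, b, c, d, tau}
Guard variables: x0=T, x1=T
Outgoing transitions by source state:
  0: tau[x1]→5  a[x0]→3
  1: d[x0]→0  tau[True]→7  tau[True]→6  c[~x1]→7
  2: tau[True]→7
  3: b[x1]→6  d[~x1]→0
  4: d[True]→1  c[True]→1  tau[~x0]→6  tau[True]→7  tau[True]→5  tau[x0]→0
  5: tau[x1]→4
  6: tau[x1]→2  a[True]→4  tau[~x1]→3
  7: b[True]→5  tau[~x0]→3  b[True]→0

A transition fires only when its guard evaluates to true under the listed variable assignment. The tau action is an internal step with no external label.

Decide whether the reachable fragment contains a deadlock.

R = {0,1,2,3,4,5,6,7}
  0: a→3  tau→5  [2 exit(s)]
  1: d→0  tau→6  tau→7  [3 exit(s)]
  2: tau→7  [1 exit(s)]
  3: b→6  [1 exit(s)]
  4: c→1  d→1  tau→0  tau→5  tau→7  [5 exit(s)]
  5: tau→4  [1 exit(s)]
  6: a→4  tau→2  [2 exit(s)]
  7: b→0  b→5  [2 exit(s)]

Answer: DEADLOCK-FREE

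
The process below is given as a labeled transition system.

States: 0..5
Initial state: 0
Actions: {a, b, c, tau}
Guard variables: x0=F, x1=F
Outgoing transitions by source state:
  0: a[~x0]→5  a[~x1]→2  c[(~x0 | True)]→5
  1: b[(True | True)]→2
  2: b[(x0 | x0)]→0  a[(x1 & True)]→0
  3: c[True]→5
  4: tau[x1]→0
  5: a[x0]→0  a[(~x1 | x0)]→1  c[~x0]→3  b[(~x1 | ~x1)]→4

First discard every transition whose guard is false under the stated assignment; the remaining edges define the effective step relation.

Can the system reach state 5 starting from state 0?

Answer: REACHABLE

Trace:
8 transition(s) survive guard evaluation.
Layer 0: {0}
Layer 1: {2,5}  cumulative {0,2,5}
Layer 2: {1,3,4}  cumulative {0,1,2,3,4,5}
R = {0,1,2,3,4,5}
witness 5: a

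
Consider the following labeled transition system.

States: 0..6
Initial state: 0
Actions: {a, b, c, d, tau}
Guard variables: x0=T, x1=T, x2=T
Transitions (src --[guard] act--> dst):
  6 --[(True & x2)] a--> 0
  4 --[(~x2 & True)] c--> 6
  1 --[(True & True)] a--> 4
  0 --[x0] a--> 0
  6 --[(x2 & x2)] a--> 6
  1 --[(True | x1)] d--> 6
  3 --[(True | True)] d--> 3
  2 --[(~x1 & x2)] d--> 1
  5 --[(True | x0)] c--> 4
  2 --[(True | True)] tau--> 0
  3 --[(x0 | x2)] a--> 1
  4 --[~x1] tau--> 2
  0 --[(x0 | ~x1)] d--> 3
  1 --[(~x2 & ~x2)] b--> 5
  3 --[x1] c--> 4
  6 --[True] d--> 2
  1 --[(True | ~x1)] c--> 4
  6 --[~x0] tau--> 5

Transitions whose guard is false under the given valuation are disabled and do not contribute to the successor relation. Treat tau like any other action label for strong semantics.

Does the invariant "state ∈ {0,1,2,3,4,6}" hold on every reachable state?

Safe = {0,1,2,3,4,6}
Reach set: {0,1,2,3,4,6}
  0: ok
  1: ok
  2: ok
  3: ok
  4: ok
  6: ok

Answer: INVARIANT HOLDS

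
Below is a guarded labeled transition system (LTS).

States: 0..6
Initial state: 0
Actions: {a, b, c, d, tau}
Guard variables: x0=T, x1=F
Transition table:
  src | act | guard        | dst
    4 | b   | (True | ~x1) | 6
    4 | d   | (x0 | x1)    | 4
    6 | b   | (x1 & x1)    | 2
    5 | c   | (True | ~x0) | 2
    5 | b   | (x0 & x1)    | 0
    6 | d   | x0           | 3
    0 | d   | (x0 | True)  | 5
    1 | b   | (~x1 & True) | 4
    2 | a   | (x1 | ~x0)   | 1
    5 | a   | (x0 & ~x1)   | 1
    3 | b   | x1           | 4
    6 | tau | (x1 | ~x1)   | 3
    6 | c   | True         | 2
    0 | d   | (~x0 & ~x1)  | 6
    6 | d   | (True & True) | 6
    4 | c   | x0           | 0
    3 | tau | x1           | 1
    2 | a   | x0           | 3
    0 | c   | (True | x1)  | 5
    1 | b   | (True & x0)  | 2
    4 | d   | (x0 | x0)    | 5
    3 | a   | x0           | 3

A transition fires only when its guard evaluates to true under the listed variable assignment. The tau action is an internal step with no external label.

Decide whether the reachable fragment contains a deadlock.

Answer: DEADLOCK-FREE

Trace:
R = {0,1,2,3,4,5,6}
  0: c→5  d→5  [2 out]
  1: b→2  b→4  [2 out]
  2: a→3  [1 out]
  3: a→3  [1 out]
  4: b→6  c→0  d→4  d→5  [4 out]
  5: a→1  c→2  [2 out]
  6: c→2  d→3  d→6  tau→3  [4 out]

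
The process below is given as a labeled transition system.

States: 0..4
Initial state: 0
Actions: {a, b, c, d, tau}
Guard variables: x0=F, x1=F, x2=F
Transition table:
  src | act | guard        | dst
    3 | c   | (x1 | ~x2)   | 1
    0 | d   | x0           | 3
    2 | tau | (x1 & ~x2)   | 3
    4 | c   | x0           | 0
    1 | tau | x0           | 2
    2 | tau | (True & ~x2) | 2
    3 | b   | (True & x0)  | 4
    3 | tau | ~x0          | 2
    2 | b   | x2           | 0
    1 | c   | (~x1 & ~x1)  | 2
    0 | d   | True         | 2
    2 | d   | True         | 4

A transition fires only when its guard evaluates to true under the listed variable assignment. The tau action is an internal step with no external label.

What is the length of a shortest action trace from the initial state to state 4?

Answer: 2

Trace:
BFS to 4:
  L0 = {0}
  L1 = {2}
  L2 = {4}
depth(4)=2, e.g. d·d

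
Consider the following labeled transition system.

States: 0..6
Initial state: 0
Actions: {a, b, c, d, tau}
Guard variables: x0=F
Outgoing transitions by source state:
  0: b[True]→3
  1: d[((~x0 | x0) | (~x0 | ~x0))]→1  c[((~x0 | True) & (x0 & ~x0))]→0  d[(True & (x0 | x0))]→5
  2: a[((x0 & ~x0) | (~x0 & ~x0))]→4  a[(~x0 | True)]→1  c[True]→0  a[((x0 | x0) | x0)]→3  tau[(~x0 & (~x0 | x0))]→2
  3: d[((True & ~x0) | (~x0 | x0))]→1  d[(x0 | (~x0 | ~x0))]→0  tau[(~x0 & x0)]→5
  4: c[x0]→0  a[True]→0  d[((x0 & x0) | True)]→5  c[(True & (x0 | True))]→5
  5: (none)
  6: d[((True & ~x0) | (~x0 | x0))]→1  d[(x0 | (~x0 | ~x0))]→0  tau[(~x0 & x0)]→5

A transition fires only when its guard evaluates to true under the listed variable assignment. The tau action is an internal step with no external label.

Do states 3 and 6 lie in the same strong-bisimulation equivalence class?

Compute ~ classes (split until stable):
  π0 = {{0,1,2,3,4,5,6}}
  π1 = {{0},{1,3,6},{2},{4},{5}}
  π2 = {{0},{1},{2},{3,6},{4},{5}}
stable after 3 split(s): 6 block(s)
3∈{3,6}, 6∈{3,6}

Answer: BISIMILAR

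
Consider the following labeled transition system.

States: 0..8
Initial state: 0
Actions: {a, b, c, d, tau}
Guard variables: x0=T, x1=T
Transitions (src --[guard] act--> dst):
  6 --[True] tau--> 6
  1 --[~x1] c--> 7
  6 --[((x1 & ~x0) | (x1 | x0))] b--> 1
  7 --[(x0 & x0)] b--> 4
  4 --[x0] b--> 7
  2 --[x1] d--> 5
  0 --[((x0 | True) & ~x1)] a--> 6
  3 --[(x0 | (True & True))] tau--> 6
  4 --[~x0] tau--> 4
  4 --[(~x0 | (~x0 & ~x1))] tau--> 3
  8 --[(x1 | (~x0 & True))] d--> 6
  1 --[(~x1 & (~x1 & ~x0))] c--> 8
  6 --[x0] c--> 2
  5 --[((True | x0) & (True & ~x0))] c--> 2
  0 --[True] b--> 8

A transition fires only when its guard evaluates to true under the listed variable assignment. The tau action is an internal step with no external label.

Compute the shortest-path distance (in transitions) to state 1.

Breadth-first toward 1:
  L0 = {0}
  L1 = {8}
  L2 = {6}
  L3 = {1,2}
first hit 1 at d=3 via b·d·b

Answer: 3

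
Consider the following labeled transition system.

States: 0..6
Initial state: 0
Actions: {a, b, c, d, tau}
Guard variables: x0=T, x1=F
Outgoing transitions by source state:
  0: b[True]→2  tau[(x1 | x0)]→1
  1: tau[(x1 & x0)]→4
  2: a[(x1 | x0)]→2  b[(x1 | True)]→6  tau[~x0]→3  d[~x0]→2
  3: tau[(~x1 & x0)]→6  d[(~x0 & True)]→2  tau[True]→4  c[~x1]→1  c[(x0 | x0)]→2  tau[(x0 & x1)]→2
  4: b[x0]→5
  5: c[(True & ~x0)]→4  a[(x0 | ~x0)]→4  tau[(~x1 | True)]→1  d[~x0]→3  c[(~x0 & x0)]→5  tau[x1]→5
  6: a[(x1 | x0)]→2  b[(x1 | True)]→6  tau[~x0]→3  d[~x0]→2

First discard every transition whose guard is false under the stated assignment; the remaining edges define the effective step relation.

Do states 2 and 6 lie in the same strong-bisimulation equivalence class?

Answer: BISIMILAR

Trace:
Bisimulation quotient by refinement:
  P[0] = {{0,1,2,3,4,5,6}}
  P[1] = {{0},{1},{2,6},{3},{4},{5}}
Fixed point at round 2; 6 class(es).
[2]={2,6}  [6]={2,6}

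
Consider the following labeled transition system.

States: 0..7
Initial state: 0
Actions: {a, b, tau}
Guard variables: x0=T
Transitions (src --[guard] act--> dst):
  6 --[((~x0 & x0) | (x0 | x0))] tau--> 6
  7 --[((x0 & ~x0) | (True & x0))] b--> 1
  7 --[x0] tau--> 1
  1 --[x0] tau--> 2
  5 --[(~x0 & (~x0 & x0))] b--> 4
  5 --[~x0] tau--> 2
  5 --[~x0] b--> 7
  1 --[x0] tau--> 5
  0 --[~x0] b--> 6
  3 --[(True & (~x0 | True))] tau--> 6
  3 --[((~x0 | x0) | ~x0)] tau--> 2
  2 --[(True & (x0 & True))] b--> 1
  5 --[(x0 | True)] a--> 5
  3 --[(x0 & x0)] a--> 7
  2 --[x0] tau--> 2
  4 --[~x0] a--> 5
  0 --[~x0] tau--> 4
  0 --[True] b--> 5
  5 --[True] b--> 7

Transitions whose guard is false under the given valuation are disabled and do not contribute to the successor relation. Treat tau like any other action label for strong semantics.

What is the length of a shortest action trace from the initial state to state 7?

Breadth-first toward 7:
  depth 0: {0}
  depth 1: {5}
  depth 2: {7}
depth(7)=2, e.g. b·b

Answer: 2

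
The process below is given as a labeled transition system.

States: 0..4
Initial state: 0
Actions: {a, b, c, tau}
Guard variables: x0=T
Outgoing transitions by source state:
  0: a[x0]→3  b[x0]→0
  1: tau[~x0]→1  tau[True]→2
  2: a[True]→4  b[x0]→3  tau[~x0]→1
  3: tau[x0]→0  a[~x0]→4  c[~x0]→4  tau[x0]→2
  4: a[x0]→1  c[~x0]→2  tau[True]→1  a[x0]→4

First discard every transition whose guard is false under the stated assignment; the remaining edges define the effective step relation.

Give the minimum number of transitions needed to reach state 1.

BFS to 1:
  depth 0: {0}
  depth 1: {3}
  depth 2: {2}
  depth 3: {4}
  depth 4: {1}
1 enters at depth 4; path a·tau·a·a

Answer: 4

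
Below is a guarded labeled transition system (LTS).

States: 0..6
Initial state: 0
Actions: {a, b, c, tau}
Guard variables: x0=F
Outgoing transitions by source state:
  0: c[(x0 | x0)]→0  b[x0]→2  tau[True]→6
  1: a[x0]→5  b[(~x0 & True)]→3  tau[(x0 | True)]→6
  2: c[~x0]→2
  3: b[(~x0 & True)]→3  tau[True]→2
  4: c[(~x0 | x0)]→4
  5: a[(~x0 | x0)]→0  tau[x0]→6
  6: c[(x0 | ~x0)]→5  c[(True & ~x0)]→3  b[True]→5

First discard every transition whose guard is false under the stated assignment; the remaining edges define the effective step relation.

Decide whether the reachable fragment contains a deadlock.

R = {0,2,3,5,6}
  0: tau→6  [1 exit(s)]
  2: c→2  [1 exit(s)]
  3: b→3  tau→2  [2 exit(s)]
  5: a→0  [1 exit(s)]
  6: b→5  c→3  c→5  [3 exit(s)]

Answer: DEADLOCK-FREE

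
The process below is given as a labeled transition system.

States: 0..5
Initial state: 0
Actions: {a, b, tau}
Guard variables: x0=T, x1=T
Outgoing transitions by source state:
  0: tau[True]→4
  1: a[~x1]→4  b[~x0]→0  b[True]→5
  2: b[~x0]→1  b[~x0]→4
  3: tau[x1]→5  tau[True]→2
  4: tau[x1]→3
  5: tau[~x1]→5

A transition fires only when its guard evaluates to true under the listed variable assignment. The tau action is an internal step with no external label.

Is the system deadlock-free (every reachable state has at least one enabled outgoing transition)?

Answer: DEADLOCK at state 2

Trace:
Reachable = {0,2,3,4,5}
  0: tau→4  [1 exit(s)]
  2: ∅  [deadlock]
  3: tau→2  tau→5  [2 exit(s)]
  4: tau→3  [1 exit(s)]
  5: ∅  [deadlock]
Path to 2: tau·tau·tau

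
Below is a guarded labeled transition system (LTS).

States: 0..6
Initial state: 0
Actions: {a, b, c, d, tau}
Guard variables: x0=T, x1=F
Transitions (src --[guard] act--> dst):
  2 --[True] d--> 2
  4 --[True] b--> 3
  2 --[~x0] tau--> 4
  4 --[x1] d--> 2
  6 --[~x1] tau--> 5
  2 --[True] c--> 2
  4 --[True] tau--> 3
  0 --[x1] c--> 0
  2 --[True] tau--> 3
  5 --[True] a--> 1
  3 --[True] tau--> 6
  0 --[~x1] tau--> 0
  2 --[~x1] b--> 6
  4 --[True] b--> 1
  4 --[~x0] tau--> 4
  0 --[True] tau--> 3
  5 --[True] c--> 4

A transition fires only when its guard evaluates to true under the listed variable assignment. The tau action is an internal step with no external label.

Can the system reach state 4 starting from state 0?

Answer: REACHABLE

Analysis:
After dropping false guards: 13 live edges.
Layer 0: {0}
Layer 1: {3}  now seen {0,3}
Layer 2: {6}  now seen {0,3,6}
Layer 3: {5}  now seen {0,3,5,6}
Layer 4: {1,4}  now seen {0,1,3,4,5,6}
R = {0,1,3,4,5,6}
witness 4: tau·tau·tau·c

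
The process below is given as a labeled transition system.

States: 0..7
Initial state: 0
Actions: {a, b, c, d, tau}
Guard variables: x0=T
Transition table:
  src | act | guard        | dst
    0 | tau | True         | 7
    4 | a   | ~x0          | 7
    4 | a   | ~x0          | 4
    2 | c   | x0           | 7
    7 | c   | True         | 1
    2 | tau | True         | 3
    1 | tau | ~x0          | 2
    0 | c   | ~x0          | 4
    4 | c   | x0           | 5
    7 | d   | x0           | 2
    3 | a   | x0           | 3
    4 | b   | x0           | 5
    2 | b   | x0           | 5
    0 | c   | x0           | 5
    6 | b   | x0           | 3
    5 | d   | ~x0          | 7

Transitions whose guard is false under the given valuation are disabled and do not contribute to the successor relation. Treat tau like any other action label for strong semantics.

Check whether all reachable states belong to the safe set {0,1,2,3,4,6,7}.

Answer: INVARIANT VIOLATED at state 5

Trace:
Safe = {0,1,2,3,4,6,7}
Reachable = {0,1,2,3,5,7}
  0: ok
  1: ok
  2: ok
  3: ok
  5: VIOLATES
  7: ok
witness against invariant: c → 5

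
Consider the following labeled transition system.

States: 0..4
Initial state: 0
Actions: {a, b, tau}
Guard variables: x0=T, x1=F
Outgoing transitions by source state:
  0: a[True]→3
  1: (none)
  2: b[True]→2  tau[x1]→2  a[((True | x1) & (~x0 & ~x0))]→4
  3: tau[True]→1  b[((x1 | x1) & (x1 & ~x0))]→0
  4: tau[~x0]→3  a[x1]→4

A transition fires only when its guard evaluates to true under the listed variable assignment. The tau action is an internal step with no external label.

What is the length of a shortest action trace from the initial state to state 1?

Answer: 2

Trace:
Breadth-first toward 1:
  Layer 0: {0}
  Layer 1: {3}
  Layer 2: {1}
first hit 1 at d=2 via a·tau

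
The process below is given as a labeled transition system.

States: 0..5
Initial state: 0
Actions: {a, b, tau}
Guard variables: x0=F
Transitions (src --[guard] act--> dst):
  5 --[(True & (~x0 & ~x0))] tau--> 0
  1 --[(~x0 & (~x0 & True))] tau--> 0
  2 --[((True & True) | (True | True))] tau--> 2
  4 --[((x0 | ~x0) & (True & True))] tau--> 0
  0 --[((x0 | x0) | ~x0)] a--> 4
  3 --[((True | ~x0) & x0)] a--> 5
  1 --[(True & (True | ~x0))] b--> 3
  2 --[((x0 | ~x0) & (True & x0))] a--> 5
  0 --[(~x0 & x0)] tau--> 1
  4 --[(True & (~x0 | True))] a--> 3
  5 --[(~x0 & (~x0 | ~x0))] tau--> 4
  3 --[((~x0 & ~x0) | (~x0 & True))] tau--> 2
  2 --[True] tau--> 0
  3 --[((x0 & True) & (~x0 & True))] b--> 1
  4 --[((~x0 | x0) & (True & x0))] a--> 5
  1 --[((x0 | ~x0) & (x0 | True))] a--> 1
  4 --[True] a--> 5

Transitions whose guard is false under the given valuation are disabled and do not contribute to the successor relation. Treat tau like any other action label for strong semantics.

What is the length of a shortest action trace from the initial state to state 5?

Answer: 2

Analysis:
BFS to 5:
  depth 0: {0}
  depth 1: {4}
  depth 2: {3,5}
depth(5)=2, e.g. a·a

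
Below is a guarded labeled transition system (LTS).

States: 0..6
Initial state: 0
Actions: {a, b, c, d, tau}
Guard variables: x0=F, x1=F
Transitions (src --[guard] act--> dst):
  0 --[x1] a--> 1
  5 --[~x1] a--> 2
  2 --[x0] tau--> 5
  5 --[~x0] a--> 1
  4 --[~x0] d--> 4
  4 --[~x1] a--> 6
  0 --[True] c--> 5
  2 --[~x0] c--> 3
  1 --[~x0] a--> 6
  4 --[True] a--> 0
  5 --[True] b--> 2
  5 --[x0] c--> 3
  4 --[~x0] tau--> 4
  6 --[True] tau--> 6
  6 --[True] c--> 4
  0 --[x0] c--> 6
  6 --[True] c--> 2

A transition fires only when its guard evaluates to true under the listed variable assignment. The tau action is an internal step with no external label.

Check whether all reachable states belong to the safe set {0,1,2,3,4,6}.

Safe = {0,1,2,3,4,6}
Reachable = {0,1,2,3,4,5,6}
  0: ✓
  1: ✓
  2: ✓
  3: ✓
  4: ✓
  5: outside
  6: ✓
witness against invariant: c → 5

Answer: INVARIANT VIOLATED at state 5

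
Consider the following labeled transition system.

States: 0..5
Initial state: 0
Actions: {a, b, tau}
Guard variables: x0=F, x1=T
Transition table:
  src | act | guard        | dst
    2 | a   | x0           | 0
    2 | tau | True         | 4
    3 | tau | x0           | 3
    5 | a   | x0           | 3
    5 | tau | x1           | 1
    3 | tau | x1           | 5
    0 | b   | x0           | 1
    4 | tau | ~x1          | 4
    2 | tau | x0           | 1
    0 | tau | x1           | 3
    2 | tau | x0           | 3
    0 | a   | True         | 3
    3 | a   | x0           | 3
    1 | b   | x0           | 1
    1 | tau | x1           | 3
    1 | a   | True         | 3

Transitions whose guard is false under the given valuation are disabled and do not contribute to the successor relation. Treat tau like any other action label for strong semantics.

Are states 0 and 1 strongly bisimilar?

Compute ~ classes (split until stable):
  P[0] = {{0,1,2,3,4,5}}
  P[1] = {{0,1},{2,3,5},{4}}
  P[2] = {{0,1},{2},{3},{4},{5}}
Fixed point at round 3; 5 class(es).
class of 0: {0,1}; class of 1: {0,1}

Answer: BISIMILAR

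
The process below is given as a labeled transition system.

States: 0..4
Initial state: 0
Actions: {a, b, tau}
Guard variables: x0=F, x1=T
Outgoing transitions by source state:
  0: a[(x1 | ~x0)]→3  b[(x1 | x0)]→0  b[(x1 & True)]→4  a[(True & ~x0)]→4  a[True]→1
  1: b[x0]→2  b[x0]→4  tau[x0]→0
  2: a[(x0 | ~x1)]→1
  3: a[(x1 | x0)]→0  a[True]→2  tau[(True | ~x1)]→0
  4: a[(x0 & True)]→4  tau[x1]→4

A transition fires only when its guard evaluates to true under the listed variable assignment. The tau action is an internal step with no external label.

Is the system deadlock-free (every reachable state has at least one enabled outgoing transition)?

Answer: DEADLOCK at state 1

Trace:
R = {0,1,2,3,4}
  0: a→1  a→3  a→4  b→0  b→4  [5 exit(s)]
  1: ∅  [no exit]
  2: ∅  [no exit]
  3: a→0  a→2  tau→0  [3 exit(s)]
  4: tau→4  [1 exit(s)]
Path to 1: a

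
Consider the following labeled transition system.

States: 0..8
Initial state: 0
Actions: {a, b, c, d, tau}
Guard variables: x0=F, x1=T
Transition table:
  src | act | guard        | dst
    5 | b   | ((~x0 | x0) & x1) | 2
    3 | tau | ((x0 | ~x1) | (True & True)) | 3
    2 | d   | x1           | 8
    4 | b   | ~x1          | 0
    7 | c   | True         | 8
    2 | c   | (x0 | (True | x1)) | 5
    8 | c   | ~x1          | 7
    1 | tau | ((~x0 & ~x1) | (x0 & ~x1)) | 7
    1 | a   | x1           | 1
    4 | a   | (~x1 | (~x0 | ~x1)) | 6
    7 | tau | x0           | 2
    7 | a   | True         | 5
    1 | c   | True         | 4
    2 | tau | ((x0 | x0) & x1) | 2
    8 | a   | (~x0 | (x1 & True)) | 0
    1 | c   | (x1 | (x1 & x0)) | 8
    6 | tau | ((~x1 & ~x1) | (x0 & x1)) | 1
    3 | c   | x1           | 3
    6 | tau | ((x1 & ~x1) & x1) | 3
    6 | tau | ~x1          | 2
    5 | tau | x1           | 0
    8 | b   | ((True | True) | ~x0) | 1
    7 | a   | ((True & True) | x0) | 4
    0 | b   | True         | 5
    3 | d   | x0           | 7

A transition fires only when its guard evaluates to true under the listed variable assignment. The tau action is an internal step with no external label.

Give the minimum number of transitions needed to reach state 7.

BFS to 7:
  depth 0: {0}
  depth 1: {5}
  depth 2: {2}
  depth 3: {8}
  depth 4: {1}
  depth 5: {4}
  depth 6: {6}
7 never appears.

Answer: UNREACHABLE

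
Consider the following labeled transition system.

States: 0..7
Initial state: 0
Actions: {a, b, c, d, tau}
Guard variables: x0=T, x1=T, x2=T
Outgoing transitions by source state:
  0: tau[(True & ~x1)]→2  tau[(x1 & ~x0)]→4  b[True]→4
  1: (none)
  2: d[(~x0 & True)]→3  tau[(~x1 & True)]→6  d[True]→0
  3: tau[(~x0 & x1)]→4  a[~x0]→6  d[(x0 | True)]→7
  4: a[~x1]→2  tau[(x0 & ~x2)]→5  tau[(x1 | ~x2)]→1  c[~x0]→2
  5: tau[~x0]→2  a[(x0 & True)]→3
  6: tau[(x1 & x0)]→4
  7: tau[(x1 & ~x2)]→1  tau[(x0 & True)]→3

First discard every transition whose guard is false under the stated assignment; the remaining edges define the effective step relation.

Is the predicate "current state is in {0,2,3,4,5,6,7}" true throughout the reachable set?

Inv-set: {0,2,3,4,5,6,7}
Reach set: {0,1,4}
  0: safe
  1: VIOLATES
  4: safe
witness against invariant: b·tau → 1

Answer: INVARIANT VIOLATED at state 1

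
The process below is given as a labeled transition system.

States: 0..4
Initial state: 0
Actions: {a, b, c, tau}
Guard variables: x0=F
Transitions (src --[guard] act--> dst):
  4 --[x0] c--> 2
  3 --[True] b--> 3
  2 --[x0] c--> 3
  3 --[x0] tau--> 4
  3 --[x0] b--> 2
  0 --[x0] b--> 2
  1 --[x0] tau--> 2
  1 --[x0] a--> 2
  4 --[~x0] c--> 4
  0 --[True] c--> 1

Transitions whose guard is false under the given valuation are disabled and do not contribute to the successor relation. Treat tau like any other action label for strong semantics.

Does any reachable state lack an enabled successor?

Reachable = {0,1}
  0: c→1  [1 out]
  1: ∅  [no exit]
trace reaching 1: c

Answer: DEADLOCK at state 1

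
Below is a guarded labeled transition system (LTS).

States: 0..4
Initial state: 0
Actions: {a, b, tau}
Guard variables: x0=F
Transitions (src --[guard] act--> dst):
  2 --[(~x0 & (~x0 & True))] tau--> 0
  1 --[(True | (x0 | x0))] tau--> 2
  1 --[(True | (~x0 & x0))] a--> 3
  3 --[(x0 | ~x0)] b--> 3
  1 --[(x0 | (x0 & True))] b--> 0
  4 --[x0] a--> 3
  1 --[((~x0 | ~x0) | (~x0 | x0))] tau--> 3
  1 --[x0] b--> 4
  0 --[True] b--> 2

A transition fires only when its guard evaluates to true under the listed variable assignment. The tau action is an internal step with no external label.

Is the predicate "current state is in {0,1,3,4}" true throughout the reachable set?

Inv-set: {0,1,3,4}
Reach set: {0,2}
  0: ok
  2: ✗ unsafe
reach 2 via b — violates

Answer: INVARIANT VIOLATED at state 2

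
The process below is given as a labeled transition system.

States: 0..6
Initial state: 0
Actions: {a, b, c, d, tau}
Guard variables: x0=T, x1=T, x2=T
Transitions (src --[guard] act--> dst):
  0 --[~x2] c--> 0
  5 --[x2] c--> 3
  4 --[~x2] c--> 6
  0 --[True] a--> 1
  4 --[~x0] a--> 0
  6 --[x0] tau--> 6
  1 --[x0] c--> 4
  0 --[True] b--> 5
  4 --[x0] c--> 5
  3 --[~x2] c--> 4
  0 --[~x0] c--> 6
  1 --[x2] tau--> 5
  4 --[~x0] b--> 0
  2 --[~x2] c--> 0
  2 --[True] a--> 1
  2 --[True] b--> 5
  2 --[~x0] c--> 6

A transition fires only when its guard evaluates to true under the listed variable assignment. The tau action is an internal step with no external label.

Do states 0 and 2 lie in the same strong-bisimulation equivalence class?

Refine partition for ~:
  round 0: {{0,1,2,3,4,5,6}}
  round 1: {{0,2},{1},{3},{4,5},{6}}
  round 2: {{0,2},{1},{3},{4},{5},{6}}
Fixed point at round 3; 6 class(es).
0∈{0,2}, 2∈{0,2}

Answer: BISIMILAR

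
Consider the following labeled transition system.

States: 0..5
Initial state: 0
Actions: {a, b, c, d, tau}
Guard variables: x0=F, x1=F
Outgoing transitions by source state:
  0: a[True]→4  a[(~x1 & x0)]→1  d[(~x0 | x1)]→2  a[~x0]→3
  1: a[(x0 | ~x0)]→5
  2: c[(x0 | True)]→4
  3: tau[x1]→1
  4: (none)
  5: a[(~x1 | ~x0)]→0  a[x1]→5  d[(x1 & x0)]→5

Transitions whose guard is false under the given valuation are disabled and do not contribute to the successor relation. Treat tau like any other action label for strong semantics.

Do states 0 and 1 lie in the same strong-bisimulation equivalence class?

Bisimulation quotient by refinement:
  P[0] = {{0,1,2,3,4,5}}
  P[1] = {{0},{1,5},{2},{3,4}}
  P[2] = {{0},{1},{2},{3,4},{5}}
Fixed point at round 3; 5 class(es).
class of 0: {0}; class of 1: {1}

Answer: NOT BISIMILAR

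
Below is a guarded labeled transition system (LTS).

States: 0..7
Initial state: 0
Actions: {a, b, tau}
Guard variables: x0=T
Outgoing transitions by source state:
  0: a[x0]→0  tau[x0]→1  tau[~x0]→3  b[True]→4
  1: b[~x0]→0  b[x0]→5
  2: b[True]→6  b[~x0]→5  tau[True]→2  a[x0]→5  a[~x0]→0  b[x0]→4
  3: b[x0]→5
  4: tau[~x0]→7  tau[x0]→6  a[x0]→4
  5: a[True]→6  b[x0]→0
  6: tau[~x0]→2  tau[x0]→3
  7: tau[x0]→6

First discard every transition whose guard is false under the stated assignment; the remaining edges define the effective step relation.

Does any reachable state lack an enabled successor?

Reachable = {0,1,3,4,5,6}
  0: a→0  b→4  tau→1  [deg 3]
  1: b→5  [deg 1]
  3: b→5  [deg 1]
  4: a→4  tau→6  [deg 2]
  5: a→6  b→0  [deg 2]
  6: tau→3  [deg 1]

Answer: DEADLOCK-FREE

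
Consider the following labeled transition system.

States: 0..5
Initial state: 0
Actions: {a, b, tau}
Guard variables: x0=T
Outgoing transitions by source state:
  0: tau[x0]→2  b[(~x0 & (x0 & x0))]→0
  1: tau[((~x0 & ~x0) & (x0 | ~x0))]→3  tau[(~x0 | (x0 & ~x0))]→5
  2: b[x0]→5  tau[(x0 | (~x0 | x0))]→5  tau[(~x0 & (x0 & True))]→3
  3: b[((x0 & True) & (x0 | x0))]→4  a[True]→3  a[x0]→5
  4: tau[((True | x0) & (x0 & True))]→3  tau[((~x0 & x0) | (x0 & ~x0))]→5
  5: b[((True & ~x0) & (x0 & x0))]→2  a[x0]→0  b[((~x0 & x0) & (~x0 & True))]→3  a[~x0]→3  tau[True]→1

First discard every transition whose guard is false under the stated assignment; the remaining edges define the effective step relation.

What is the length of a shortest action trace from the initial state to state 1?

BFS to 1:
  Layer 0: {0}
  Layer 1: {2}
  Layer 2: {5}
  Layer 3: {1}
1 enters at depth 3; path tau·b·tau

Answer: 3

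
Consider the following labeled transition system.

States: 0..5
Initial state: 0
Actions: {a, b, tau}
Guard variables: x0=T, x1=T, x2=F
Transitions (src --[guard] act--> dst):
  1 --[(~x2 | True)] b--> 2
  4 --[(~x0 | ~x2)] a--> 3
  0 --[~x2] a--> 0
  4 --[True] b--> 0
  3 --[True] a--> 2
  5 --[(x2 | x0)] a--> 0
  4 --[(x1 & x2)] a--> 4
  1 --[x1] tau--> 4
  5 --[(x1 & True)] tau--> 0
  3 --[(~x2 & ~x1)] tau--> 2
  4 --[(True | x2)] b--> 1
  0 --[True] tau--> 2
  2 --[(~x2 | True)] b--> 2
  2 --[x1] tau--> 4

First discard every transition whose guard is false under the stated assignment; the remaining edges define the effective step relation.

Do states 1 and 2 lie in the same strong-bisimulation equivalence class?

Bisimulation quotient by refinement:
  P[0] = {{0,1,2,3,4,5}}
  P[1] = {{0,5},{1,2},{3},{4}}
  P[2] = {{0},{1,2},{3},{4},{5}}
stable after 3 split(s): 5 block(s)
1∈{1,2}, 2∈{1,2}

Answer: BISIMILAR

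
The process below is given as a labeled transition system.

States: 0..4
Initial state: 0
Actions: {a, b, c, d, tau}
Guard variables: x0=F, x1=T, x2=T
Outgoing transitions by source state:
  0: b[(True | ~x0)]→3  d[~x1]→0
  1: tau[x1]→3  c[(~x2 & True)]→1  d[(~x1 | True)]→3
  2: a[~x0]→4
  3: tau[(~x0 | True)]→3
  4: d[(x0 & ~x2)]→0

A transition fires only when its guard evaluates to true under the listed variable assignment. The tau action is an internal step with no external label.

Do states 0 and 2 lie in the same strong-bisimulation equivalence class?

Refine partition for ~:
  P[0] = {{0,1,2,3,4}}
  P[1] = {{0},{1},{2},{3},{4}}
5 equivalence class(es) (converged in 2)
0∈{0}, 2∈{2}

Answer: NOT BISIMILAR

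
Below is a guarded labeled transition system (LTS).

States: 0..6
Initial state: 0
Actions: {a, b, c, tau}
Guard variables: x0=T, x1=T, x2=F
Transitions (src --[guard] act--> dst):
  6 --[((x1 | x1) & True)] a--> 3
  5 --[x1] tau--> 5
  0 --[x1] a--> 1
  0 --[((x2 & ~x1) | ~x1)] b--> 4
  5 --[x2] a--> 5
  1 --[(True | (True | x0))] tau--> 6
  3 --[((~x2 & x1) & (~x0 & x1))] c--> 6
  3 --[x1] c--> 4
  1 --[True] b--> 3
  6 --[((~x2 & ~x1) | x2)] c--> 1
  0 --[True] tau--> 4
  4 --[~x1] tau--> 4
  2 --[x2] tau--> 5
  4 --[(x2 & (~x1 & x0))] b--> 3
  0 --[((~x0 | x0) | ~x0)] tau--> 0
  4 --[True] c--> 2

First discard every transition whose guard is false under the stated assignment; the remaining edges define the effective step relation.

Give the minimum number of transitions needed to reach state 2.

Layered search for 2:
  L0 = {0}
  L1 = {1,4}
  L2 = {2,3,6}
2 enters at depth 2; path tau·c

Answer: 2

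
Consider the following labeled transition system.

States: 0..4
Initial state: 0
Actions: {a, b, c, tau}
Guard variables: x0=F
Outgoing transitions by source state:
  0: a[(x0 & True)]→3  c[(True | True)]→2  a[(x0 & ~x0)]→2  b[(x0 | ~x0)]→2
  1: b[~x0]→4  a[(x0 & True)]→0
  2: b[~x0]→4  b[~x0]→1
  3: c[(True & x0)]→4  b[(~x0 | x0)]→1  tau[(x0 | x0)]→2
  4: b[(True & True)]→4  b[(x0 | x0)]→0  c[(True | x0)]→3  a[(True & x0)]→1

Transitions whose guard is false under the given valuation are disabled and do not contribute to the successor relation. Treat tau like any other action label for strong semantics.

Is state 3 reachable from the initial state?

Answer: REACHABLE

Working:
After dropping false guards: 8 live edges.
L0 = {0}
L1 = {2}  cumulative {0,2}
L2 = {1,4}  cumulative {0,1,2,4}
L3 = {3}  cumulative {0,1,2,3,4}
Reachable = {0,1,2,3,4}
Path to 3: c·b·c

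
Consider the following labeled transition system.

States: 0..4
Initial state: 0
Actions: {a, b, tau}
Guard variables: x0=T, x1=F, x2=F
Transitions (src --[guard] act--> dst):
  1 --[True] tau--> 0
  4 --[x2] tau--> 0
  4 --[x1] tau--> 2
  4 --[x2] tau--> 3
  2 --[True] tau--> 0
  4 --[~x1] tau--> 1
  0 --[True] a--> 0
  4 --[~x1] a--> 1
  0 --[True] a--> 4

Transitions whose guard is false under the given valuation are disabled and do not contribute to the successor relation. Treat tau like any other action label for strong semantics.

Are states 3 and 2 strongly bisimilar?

Refine partition for ~:
  π0 = {{0,1,2,3,4}}
  π1 = {{0},{1,2},{3},{4}}
stable after 2 split(s): 4 block(s)
3∈{3}, 2∈{1,2}

Answer: NOT BISIMILAR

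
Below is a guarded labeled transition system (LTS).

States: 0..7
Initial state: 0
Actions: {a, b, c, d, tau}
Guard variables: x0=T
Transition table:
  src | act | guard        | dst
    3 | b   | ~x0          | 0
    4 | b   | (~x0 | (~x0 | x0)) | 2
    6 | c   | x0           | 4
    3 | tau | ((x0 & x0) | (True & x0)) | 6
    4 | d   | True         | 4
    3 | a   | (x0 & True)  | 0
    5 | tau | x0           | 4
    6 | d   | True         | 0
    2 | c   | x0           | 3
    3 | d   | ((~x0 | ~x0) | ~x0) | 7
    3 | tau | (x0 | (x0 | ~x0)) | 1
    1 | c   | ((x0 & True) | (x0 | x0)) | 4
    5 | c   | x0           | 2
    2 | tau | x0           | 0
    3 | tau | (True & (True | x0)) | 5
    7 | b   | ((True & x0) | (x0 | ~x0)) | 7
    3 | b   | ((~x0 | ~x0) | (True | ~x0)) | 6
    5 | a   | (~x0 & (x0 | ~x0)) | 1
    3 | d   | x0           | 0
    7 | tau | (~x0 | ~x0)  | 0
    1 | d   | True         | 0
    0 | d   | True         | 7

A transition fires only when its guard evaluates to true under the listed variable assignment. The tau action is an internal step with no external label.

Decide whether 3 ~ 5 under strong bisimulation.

Bisimulation quotient by refinement:
  round 0: {{0,1,2,3,4,5,6,7}}
  round 1: {{0},{1,6},{2,5},{3},{4},{7}}
  round 2: {{0},{1,6},{2},{3},{4},{5},{7}}
7 equivalence class(es) (converged in 3)
class of 3: {3}; class of 5: {5}

Answer: NOT BISIMILAR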